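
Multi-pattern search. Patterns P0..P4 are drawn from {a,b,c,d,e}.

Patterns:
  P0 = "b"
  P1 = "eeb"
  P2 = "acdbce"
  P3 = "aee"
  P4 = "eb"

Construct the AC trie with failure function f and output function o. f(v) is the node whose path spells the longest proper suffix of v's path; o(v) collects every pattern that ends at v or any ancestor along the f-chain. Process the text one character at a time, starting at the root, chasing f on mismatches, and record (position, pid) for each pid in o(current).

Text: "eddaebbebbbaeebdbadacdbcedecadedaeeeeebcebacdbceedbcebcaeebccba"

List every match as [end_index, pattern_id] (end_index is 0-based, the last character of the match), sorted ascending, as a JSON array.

Build automaton:
Trie nodes:
  0='ε' goto a→5 b→1 e→2
  1='b' goto ·  [P0 ends]
  2='e' goto b→13 e→3
  3='ee' goto b→4
  4='eeb' goto ·  [P1 ends]
  5='a' goto c→6 e→11
  6='ac' goto d→7
  7='acd' goto b→8
  8='acdb' goto c→9
  9='acdbc' goto e→10
  10='acdbce' goto ·  [P2 ends]
  11='ae' goto e→12
  12='aee' goto ·  [P3 ends]
  13='eb' goto ·  [P4 ends]

BFS fail/out derivation:
  fail(1) 'b': from fail(0)=0 chase 'b': 0 ⇒ 0;  out={0}∪out(0)={0}
  fail(2) 'e': from fail(0)=0 chase 'e': 0 ⇒ 0;  out=∅∪out(0)=∅
  fail(5) 'a': from fail(0)=0 chase 'a': 0 ⇒ 0;  out=∅∪out(0)=∅
  fail(3) 'ee': from fail(2)=0 chase 'e': 0 ⇒ 2;  out=∅∪out(2)=∅
  fail(6) 'ac': from fail(5)=0 chase 'c': 0 ⇒ 0;  out=∅∪out(0)=∅
  fail(11) 'ae': from fail(5)=0 chase 'e': 0 ⇒ 2;  out=∅∪out(2)=∅
  fail(13) 'eb': from fail(2)=0 chase 'b': 0 ⇒ 1;  out={4}∪out(1)={0,4}
  fail(4) 'eeb': from fail(3)=2 chase 'b': 2 ⇒ 13;  out={1}∪out(13)={0,1,4}
  fail(7) 'acd': from fail(6)=0 chase 'd': 0 ⇒ 0;  out=∅∪out(0)=∅
  fail(12) 'aee': from fail(11)=2 chase 'e': 2 ⇒ 3;  out={3}∪out(3)={3}
  fail(8) 'acdb': from fail(7)=0 chase 'b': 0 ⇒ 1;  out=∅∪out(1)={0}
  fail(9) 'acdbc': from fail(8)=1 chase 'c': 1→0 ⇒ 0;  out=∅∪out(0)=∅
  fail(10) 'acdbce': from fail(9)=0 chase 'e': 0 ⇒ 2;  out={2}∪out(2)={2}

Run:
[0] read 'e'  n0⇒n2
[1] read 'd'  n2⇒n0 ·f
[2] read 'd'  n0⇒n0
[3] read 'a'  n0⇒n5
[4] read 'e'  n5⇒n11
[5] read 'b'  n11⇒n13 ·f  → match P0@[5:5],P4@[4:5]
[6] read 'b'  n13⇒n1 ·f  → match P0@[6:6]
[7] read 'e'  n1⇒n2 ·f
[8] read 'b'  n2⇒n13  → match P0@[8:8],P4@[7:8]
[9] read 'b'  n13⇒n1 ·f  → match P0@[9:9]
[10] read 'b'  n1⇒n1 ·f  → match P0@[10:10]
[11] read 'a'  n1⇒n5 ·f
[12] read 'e'  n5⇒n11
[13] read 'e'  n11⇒n12  → match P3@[11:13]
[14] read 'b'  n12⇒n4 ·f  → match P0@[14:14],P1@[12:14],P4@[13:14]
[15] read 'd'  n4⇒n0 ·f
[16] read 'b'  n0⇒n1  → match P0@[16:16]
[17] read 'a'  n1⇒n5 ·f
[18] read 'd'  n5⇒n0 ·f
[19] read 'a'  n0⇒n5
[20] read 'c'  n5⇒n6
[21] read 'd'  n6⇒n7
[22] read 'b'  n7⇒n8  → match P0@[22:22]
[23] read 'c'  n8⇒n9
[24] read 'e'  n9⇒n10  → match P2@[19:24]
[25] read 'd'  n10⇒n0 ·f
[26] read 'e'  n0⇒n2
[27] read 'c'  n2⇒n0 ·f
[28] read 'a'  n0⇒n5
[29] read 'd'  n5⇒n0 ·f
[30] read 'e'  n0⇒n2
[31] read 'd'  n2⇒n0 ·f
[32] read 'a'  n0⇒n5
[33] read 'e'  n5⇒n11
[34] read 'e'  n11⇒n12  → match P3@[32:34]
[35] read 'e'  n12⇒n3 ·f
[36] read 'e'  n3⇒n3 ·f
[37] read 'e'  n3⇒n3 ·f
[38] read 'b'  n3⇒n4  → match P0@[38:38],P1@[36:38],P4@[37:38]
[39] read 'c'  n4⇒n0 ·f
[40] read 'e'  n0⇒n2
[41] read 'b'  n2⇒n13  → match P0@[41:41],P4@[40:41]
[42] read 'a'  n13⇒n5 ·f
[43] read 'c'  n5⇒n6
[44] read 'd'  n6⇒n7
[45] read 'b'  n7⇒n8  → match P0@[45:45]
[46] read 'c'  n8⇒n9
[47] read 'e'  n9⇒n10  → match P2@[42:47]
[48] read 'e'  n10⇒n3 ·f
[49] read 'd'  n3⇒n0 ·f
[50] read 'b'  n0⇒n1  → match P0@[50:50]
[51] read 'c'  n1⇒n0 ·f
[52] read 'e'  n0⇒n2
[53] read 'b'  n2⇒n13  → match P0@[53:53],P4@[52:53]
[54] read 'c'  n13⇒n0 ·f
[55] read 'a'  n0⇒n5
[56] read 'e'  n5⇒n11
[57] read 'e'  n11⇒n12  → match P3@[55:57]
[58] read 'b'  n12⇒n4 ·f  → match P0@[58:58],P1@[56:58],P4@[57:58]
[59] read 'c'  n4⇒n0 ·f
[60] read 'c'  n0⇒n0
[61] read 'b'  n0⇒n1  → match P0@[61:61]
[62] read 'a'  n1⇒n5 ·f

Matches: [[5,0],[5,4],[6,0],[8,0],[8,4],[9,0],[10,0],[13,3],[14,0],[14,1],[14,4],[16,0],[22,0],[24,2],[34,3],[38,0],[38,1],[38,4],[41,0],[41,4],[45,0],[47,2],[50,0],[53,0],[53,4],[57,3],[58,0],[58,1],[58,4],[61,0]]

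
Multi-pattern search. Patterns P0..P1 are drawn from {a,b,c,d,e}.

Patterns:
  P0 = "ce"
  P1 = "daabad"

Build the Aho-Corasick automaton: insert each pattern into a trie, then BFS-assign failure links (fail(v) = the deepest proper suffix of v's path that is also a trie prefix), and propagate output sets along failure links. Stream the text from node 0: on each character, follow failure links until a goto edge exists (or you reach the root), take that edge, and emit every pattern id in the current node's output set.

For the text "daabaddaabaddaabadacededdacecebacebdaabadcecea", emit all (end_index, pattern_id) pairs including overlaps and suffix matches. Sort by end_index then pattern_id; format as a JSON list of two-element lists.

Build automaton:
Trie (insert patterns):
  n0 'ε': c→1 d→3
  n1 'c': e→2
  n2 'ce': ·  ←P0
  n3 'd': a→4
  n4 'da': a→5
  n5 'daa': b→6
  n6 'daab': a→7
  n7 'daaba': d→8
  n8 'daabad': ·  ←P1

Failure links (BFS by depth):
  n1('c'): parent n0 fail=0; on 'c' 0 → fail=0;  out ∅∪∅=∅
  n3('d'): parent n0 fail=0; on 'd' 0 → fail=0;  out ∅∪∅=∅
  n2('ce'): parent n1 fail=0; on 'e' 0 → fail=0;  out {0}∪∅={0}
  n4('da'): parent n3 fail=0; on 'a' 0 → fail=0;  out ∅∪∅=∅
  n5('daa'): parent n4 fail=0; on 'a' 0 → fail=0;  out ∅∪∅=∅
  n6('daab'): parent n5 fail=0; on 'b' 0 → fail=0;  out ∅∪∅=∅
  n7('daaba'): parent n6 fail=0; on 'a' 0 → fail=0;  out ∅∪∅=∅
  n8('daabad'): parent n7 fail=0; on 'd' 0 → fail=3;  out {1}∪∅={1}

Run:
i=0 'd': node 0→3
i=1 'a': node 3→4
i=2 'a': node 4→5
i=3 'b': node 5→6
i=4 'a': node 6→7
i=5 'd': node 7→8  ** P1@[0:5]
i=6 'd': node 8→3 ·f
i=7 'a': node 3→4
i=8 'a': node 4→5
i=9 'b': node 5→6
i=10 'a': node 6→7
i=11 'd': node 7→8  ** P1@[6:11]
i=12 'd': node 8→3 ·f
i=13 'a': node 3→4
i=14 'a': node 4→5
i=15 'b': node 5→6
i=16 'a': node 6→7
i=17 'd': node 7→8  ** P1@[12:17]
i=18 'a': node 8→4 ·f
i=19 'c': node 4→1 ·f
i=20 'e': node 1→2  ** P0@[19:20]
i=21 'd': node 2→3 ·f
i=22 'e': node 3→0 ·f
i=23 'd': node 0→3
i=24 'd': node 3→3 ·f
i=25 'a': node 3→4
i=26 'c': node 4→1 ·f
i=27 'e': node 1→2  ** P0@[26:27]
i=28 'c': node 2→1 ·f
i=29 'e': node 1→2  ** P0@[28:29]
i=30 'b': node 2→0 ·f
i=31 'a': node 0→0
i=32 'c': node 0→1
i=33 'e': node 1→2  ** P0@[32:33]
i=34 'b': node 2→0 ·f
i=35 'd': node 0→3
i=36 'a': node 3→4
i=37 'a': node 4→5
i=38 'b': node 5→6
i=39 'a': node 6→7
i=40 'd': node 7→8  ** P1@[35:40]
i=41 'c': node 8→1 ·f
i=42 'e': node 1→2  ** P0@[41:42]
i=43 'c': node 2→1 ·f
i=44 'e': node 1→2  ** P0@[43:44]
i=45 'a': node 2→0 ·f

Matches: [[5,1],[11,1],[17,1],[20,0],[27,0],[29,0],[33,0],[40,1],[42,0],[44,0]]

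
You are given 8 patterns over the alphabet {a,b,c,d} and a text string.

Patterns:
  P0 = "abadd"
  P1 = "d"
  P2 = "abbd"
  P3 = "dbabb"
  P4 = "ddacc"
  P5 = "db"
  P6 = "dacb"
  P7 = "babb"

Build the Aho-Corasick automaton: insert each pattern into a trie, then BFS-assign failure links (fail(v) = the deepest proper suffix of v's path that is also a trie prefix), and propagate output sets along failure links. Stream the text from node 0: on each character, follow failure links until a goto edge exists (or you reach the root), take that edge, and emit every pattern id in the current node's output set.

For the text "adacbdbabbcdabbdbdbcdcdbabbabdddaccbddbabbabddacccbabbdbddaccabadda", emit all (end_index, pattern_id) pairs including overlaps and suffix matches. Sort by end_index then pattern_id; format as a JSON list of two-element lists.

Construct AC machine:
Trie nodes:
  0='ε' goto a→1 b→20 d→6
  1='a' goto b→2
  2='ab' goto a→3 b→7
  3='aba' goto d→4
  4='abad' goto d→5
  5='abadd' goto ·  [P0 ends]
  6='d' goto a→17 b→9 d→13  [P1 ends]
  7='abb' goto d→8
  8='abbd' goto ·  [P2 ends]
  9='db' goto a→10  [P5 ends]
  10='dba' goto b→11
  11='dbab' goto b→12
  12='dbabb' goto ·  [P3 ends]
  13='dd' goto a→14
  14='dda' goto c→15
  15='ddac' goto c→16
  16='ddacc' goto ·  [P4 ends]
  17='da' goto c→18
  18='dac' goto b→19
  19='dacb' goto ·  [P6 ends]
  20='b' goto a→21
  21='ba' goto b→22
  22='bab' goto b→23
  23='babb' goto ·  [P7 ends]

BFS fail/out derivation:
  n1('a'): parent n0 fail=0; on 'a' 0 → fail=0;  out ∅∪∅=∅
  n6('d'): parent n0 fail=0; on 'd' 0 → fail=0;  out {1}∪∅={1}
  n20('b'): parent n0 fail=0; on 'b' 0 → fail=0;  out ∅∪∅=∅
  n2('ab'): parent n1 fail=0; on 'b' 0 → fail=20;  out ∅∪∅=∅
  n9('db'): parent n6 fail=0; on 'b' 0 → fail=20;  out {5}∪∅={5}
  n13('dd'): parent n6 fail=0; on 'd' 0 → fail=6;  out ∅∪{1}={1}
  n17('da'): parent n6 fail=0; on 'a' 0 → fail=1;  out ∅∪∅=∅
  n21('ba'): parent n20 fail=0; on 'a' 0 → fail=1;  out ∅∪∅=∅
  n3('aba'): parent n2 fail=20; on 'a' 20 → fail=21;  out ∅∪∅=∅
  n7('abb'): parent n2 fail=20; on 'b' 20→0 → fail=20;  out ∅∪∅=∅
  n10('dba'): parent n9 fail=20; on 'a' 20 → fail=21;  out ∅∪∅=∅
  n14('dda'): parent n13 fail=6; on 'a' 6 → fail=17;  out ∅∪∅=∅
  n18('dac'): parent n17 fail=1; on 'c' 1→0 → fail=0;  out ∅∪∅=∅
  n22('bab'): parent n21 fail=1; on 'b' 1 → fail=2;  out ∅∪∅=∅
  n4('abad'): parent n3 fail=21; on 'd' 21→1→0 → fail=6;  out ∅∪{1}={1}
  n8('abbd'): parent n7 fail=20; on 'd' 20→0 → fail=6;  out {2}∪{1}={1,2}
  n11('dbab'): parent n10 fail=21; on 'b' 21 → fail=22;  out ∅∪∅=∅
  n15('ddac'): parent n14 fail=17; on 'c' 17 → fail=18;  out ∅∪∅=∅
  n19('dacb'): parent n18 fail=0; on 'b' 0 → fail=20;  out {6}∪∅={6}
  n23('babb'): parent n22 fail=2; on 'b' 2 → fail=7;  out {7}∪∅={7}
  n5('abadd'): parent n4 fail=6; on 'd' 6 → fail=13;  out {0}∪{1}={0,1}
  n12('dbabb'): parent n11 fail=22; on 'b' 22 → fail=23;  out {3}∪{7}={3,7}
  n16('ddacc'): parent n15 fail=18; on 'c' 18→0 → fail=0;  out {4}∪∅={4}

Scan:
pos 0 'a': at 1
pos 1 'd': at 6 ·f  ** P1@[1:1]
pos 2 'a': at 17
pos 3 'c': at 18
pos 4 'b': at 19  ** P6@[1:4]
pos 5 'd': at 6 ·f  ** P1@[5:5]
pos 6 'b': at 9  ** P5@[5:6]
pos 7 'a': at 10
pos 8 'b': at 11
pos 9 'b': at 12  ** P3@[5:9],P7@[6:9]
pos 10 'c': at 0 ·f
pos 11 'd': at 6  ** P1@[11:11]
pos 12 'a': at 17
pos 13 'b': at 2 ·f
pos 14 'b': at 7
pos 15 'd': at 8  ** P1@[15:15],P2@[12:15]
pos 16 'b': at 9 ·f  ** P5@[15:16]
pos 17 'd': at 6 ·f  ** P1@[17:17]
pos 18 'b': at 9  ** P5@[17:18]
pos 19 'c': at 0 ·f
pos 20 'd': at 6  ** P1@[20:20]
pos 21 'c': at 0 ·f
pos 22 'd': at 6  ** P1@[22:22]
pos 23 'b': at 9  ** P5@[22:23]
pos 24 'a': at 10
pos 25 'b': at 11
pos 26 'b': at 12  ** P3@[22:26],P7@[23:26]
pos 27 'a': at 21 ·f
pos 28 'b': at 22
pos 29 'd': at 6 ·f  ** P1@[29:29]
pos 30 'd': at 13  ** P1@[30:30]
pos 31 'd': at 13 ·f  ** P1@[31:31]
pos 32 'a': at 14
pos 33 'c': at 15
pos 34 'c': at 16  ** P4@[30:34]
pos 35 'b': at 20 ·f
pos 36 'd': at 6 ·f  ** P1@[36:36]
pos 37 'd': at 13  ** P1@[37:37]
pos 38 'b': at 9 ·f  ** P5@[37:38]
pos 39 'a': at 10
pos 40 'b': at 11
pos 41 'b': at 12  ** P3@[37:41],P7@[38:41]
pos 42 'a': at 21 ·f
pos 43 'b': at 22
pos 44 'd': at 6 ·f  ** P1@[44:44]
pos 45 'd': at 13  ** P1@[45:45]
pos 46 'a': at 14
pos 47 'c': at 15
pos 48 'c': at 16  ** P4@[44:48]
pos 49 'c': at 0 ·f
pos 50 'b': at 20
pos 51 'a': at 21
pos 52 'b': at 22
pos 53 'b': at 23  ** P7@[50:53]
pos 54 'd': at 8 ·f  ** P1@[54:54],P2@[51:54]
pos 55 'b': at 9 ·f  ** P5@[54:55]
pos 56 'd': at 6 ·f  ** P1@[56:56]
pos 57 'd': at 13  ** P1@[57:57]
pos 58 'a': at 14
pos 59 'c': at 15
pos 60 'c': at 16  ** P4@[56:60]
pos 61 'a': at 1 ·f
pos 62 'b': at 2
pos 63 'a': at 3
pos 64 'd': at 4  ** P1@[64:64]
pos 65 'd': at 5  ** P0@[61:65],P1@[65:65]
pos 66 'a': at 14 ·f

Result: [[1,1],[4,6],[5,1],[6,5],[9,3],[9,7],[11,1],[15,1],[15,2],[16,5],[17,1],[18,5],[20,1],[22,1],[23,5],[26,3],[26,7],[29,1],[30,1],[31,1],[34,4],[36,1],[37,1],[38,5],[41,3],[41,7],[44,1],[45,1],[48,4],[53,7],[54,1],[54,2],[55,5],[56,1],[57,1],[60,4],[64,1],[65,0],[65,1]]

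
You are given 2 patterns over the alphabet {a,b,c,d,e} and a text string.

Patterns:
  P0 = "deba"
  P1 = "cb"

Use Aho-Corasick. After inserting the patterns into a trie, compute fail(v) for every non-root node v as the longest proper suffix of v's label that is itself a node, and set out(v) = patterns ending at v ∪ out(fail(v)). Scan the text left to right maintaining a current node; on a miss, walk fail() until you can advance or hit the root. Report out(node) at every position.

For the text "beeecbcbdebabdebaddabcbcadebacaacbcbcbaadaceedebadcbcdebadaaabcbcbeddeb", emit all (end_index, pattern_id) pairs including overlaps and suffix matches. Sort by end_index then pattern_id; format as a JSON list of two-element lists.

Construct AC machine:
Trie nodes:
  n0 'ε': c→5 d→1
  n1 'd': e→2
  n2 'de': b→3
  n3 'deb': a→4
  n4 'deba': ·  [P0 ends]
  n5 'c': b→6
  n6 'cb': ·  [P1 ends]

Failure links (BFS by depth):
  fail(1) 'd': from fail(0)=0 chase 'd': 0 ⇒ 0;  out=∅∪out(0)=∅
  fail(5) 'c': from fail(0)=0 chase 'c': 0 ⇒ 0;  out=∅∪out(0)=∅
  fail(2) 'de': from fail(1)=0 chase 'e': 0 ⇒ 0;  out=∅∪out(0)=∅
  fail(6) 'cb': from fail(5)=0 chase 'b': 0 ⇒ 0;  out={1}∪out(0)={1}
  fail(3) 'deb': from fail(2)=0 chase 'b': 0 ⇒ 0;  out=∅∪out(0)=∅
  fail(4) 'deba': from fail(3)=0 chase 'a': 0 ⇒ 0;  out={0}∪out(0)={0}

Scan:
pos 0 'b': at 0
pos 1 'e': at 0
pos 2 'e': at 0
pos 3 'e': at 0
pos 4 'c': at 5
pos 5 'b': at 6  ** P1@[4:5]
pos 6 'c': at 5 ·f
pos 7 'b': at 6  ** P1@[6:7]
pos 8 'd': at 1 ·f
pos 9 'e': at 2
pos 10 'b': at 3
pos 11 'a': at 4  ** P0@[8:11]
pos 12 'b': at 0 ·f
pos 13 'd': at 1
pos 14 'e': at 2
pos 15 'b': at 3
pos 16 'a': at 4  ** P0@[13:16]
pos 17 'd': at 1 ·f
pos 18 'd': at 1 ·f
pos 19 'a': at 0 ·f
pos 20 'b': at 0
pos 21 'c': at 5
pos 22 'b': at 6  ** P1@[21:22]
pos 23 'c': at 5 ·f
pos 24 'a': at 0 ·f
pos 25 'd': at 1
pos 26 'e': at 2
pos 27 'b': at 3
pos 28 'a': at 4  ** P0@[25:28]
pos 29 'c': at 5 ·f
pos 30 'a': at 0 ·f
pos 31 'a': at 0
pos 32 'c': at 5
pos 33 'b': at 6  ** P1@[32:33]
pos 34 'c': at 5 ·f
pos 35 'b': at 6  ** P1@[34:35]
pos 36 'c': at 5 ·f
pos 37 'b': at 6  ** P1@[36:37]
pos 38 'a': at 0 ·f
pos 39 'a': at 0
pos 40 'd': at 1
pos 41 'a': at 0 ·f
pos 42 'c': at 5
pos 43 'e': at 0 ·f
pos 44 'e': at 0
pos 45 'd': at 1
pos 46 'e': at 2
pos 47 'b': at 3
pos 48 'a': at 4  ** P0@[45:48]
pos 49 'd': at 1 ·f
pos 50 'c': at 5 ·f
pos 51 'b': at 6  ** P1@[50:51]
pos 52 'c': at 5 ·f
pos 53 'd': at 1 ·f
pos 54 'e': at 2
pos 55 'b': at 3
pos 56 'a': at 4  ** P0@[53:56]
pos 57 'd': at 1 ·f
pos 58 'a': at 0 ·f
pos 59 'a': at 0
pos 60 'a': at 0
pos 61 'b': at 0
pos 62 'c': at 5
pos 63 'b': at 6  ** P1@[62:63]
pos 64 'c': at 5 ·f
pos 65 'b': at 6  ** P1@[64:65]
pos 66 'e': at 0 ·f
pos 67 'd': at 1
pos 68 'd': at 1 ·f
pos 69 'e': at 2
pos 70 'b': at 3

Matches: [[5,1],[7,1],[11,0],[16,0],[22,1],[28,0],[33,1],[35,1],[37,1],[48,0],[51,1],[56,0],[63,1],[65,1]]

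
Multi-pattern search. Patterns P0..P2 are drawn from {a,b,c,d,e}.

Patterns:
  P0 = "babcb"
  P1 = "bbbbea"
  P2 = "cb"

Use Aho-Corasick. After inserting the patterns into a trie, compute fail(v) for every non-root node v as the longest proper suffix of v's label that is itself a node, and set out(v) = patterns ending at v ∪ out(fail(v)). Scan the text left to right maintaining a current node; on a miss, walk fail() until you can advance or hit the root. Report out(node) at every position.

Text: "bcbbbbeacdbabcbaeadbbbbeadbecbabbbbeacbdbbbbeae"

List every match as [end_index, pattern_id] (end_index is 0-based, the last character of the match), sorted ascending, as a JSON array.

Construct AC machine:
Trie (insert patterns):
  0='ε' goto b→1 c→11
  1='b' goto a→2 b→6
  2='ba' goto b→3
  3='bab' goto c→4
  4='babc' goto b→5
  5='babcb' goto ·  [P0 ends]
  6='bb' goto b→7
  7='bbb' goto b→8
  8='bbbb' goto e→9
  9='bbbbe' goto a→10
  10='bbbbea' goto ·  [P1 ends]
  11='c' goto b→12
  12='cb' goto ·  [P2 ends]

BFS fail/out derivation:
  fail(1) 'b': from fail(0)=0 chase 'b': 0 ⇒ 0;  out=∅∪out(0)=∅
  fail(11) 'c': from fail(0)=0 chase 'c': 0 ⇒ 0;  out=∅∪out(0)=∅
  fail(2) 'ba': from fail(1)=0 chase 'a': 0 ⇒ 0;  out=∅∪out(0)=∅
  fail(6) 'bb': from fail(1)=0 chase 'b': 0 ⇒ 1;  out=∅∪out(1)=∅
  fail(12) 'cb': from fail(11)=0 chase 'b': 0 ⇒ 1;  out={2}∪out(1)={2}
  fail(3) 'bab': from fail(2)=0 chase 'b': 0 ⇒ 1;  out=∅∪out(1)=∅
  fail(7) 'bbb': from fail(6)=1 chase 'b': 1 ⇒ 6;  out=∅∪out(6)=∅
  fail(4) 'babc': from fail(3)=1 chase 'c': 1→0 ⇒ 11;  out=∅∪out(11)=∅
  fail(8) 'bbbb': from fail(7)=6 chase 'b': 6 ⇒ 7;  out=∅∪out(7)=∅
  fail(5) 'babcb': from fail(4)=11 chase 'b': 11 ⇒ 12;  out={0}∪out(12)={0,2}
  fail(9) 'bbbbe': from fail(8)=7 chase 'e': 7→6→1→0 ⇒ 0;  out=∅∪out(0)=∅
  fail(10) 'bbbbea': from fail(9)=0 chase 'a': 0 ⇒ 0;  out={1}∪out(0)={1}

Text stream:
pos 0 'b': at 1
pos 1 'c': at 11 (fail-walked)
pos 2 'b': at 12  → match P2@[1:2]
pos 3 'b': at 6 (fail-walked)
pos 4 'b': at 7
pos 5 'b': at 8
pos 6 'e': at 9
pos 7 'a': at 10  → match P1@[2:7]
pos 8 'c': at 11 (fail-walked)
pos 9 'd': at 0 (fail-walked)
pos 10 'b': at 1
pos 11 'a': at 2
pos 12 'b': at 3
pos 13 'c': at 4
pos 14 'b': at 5  → match P0@[10:14],P2@[13:14]
pos 15 'a': at 2 (fail-walked)
pos 16 'e': at 0 (fail-walked)
pos 17 'a': at 0
pos 18 'd': at 0
pos 19 'b': at 1
pos 20 'b': at 6
pos 21 'b': at 7
pos 22 'b': at 8
pos 23 'e': at 9
pos 24 'a': at 10  → match P1@[19:24]
pos 25 'd': at 0 (fail-walked)
pos 26 'b': at 1
pos 27 'e': at 0 (fail-walked)
pos 28 'c': at 11
pos 29 'b': at 12  → match P2@[28:29]
pos 30 'a': at 2 (fail-walked)
pos 31 'b': at 3
pos 32 'b': at 6 (fail-walked)
pos 33 'b': at 7
pos 34 'b': at 8
pos 35 'e': at 9
pos 36 'a': at 10  → match P1@[31:36]
pos 37 'c': at 11 (fail-walked)
pos 38 'b': at 12  → match P2@[37:38]
pos 39 'd': at 0 (fail-walked)
pos 40 'b': at 1
pos 41 'b': at 6
pos 42 'b': at 7
pos 43 'b': at 8
pos 44 'e': at 9
pos 45 'a': at 10  → match P1@[40:45]
pos 46 'e': at 0 (fail-walked)

Result: [[2,2],[7,1],[14,0],[14,2],[24,1],[29,2],[36,1],[38,2],[45,1]]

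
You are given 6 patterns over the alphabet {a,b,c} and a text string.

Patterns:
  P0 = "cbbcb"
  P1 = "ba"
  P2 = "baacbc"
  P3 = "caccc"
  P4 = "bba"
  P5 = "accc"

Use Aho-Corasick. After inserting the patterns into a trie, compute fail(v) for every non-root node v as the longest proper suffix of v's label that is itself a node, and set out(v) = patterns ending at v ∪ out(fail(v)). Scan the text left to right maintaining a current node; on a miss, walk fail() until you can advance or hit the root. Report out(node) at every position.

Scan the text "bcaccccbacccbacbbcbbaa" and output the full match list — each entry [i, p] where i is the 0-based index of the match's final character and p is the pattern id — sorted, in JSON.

Build:
Trie (insert patterns):
  0='ε' goto a→18 b→6 c→1
  1='c' goto a→12 b→2
  2='cb' goto b→3
  3='cbb' goto c→4
  4='cbbc' goto b→5
  5='cbbcb' goto ·  ←P0
  6='b' goto a→7 b→16
  7='ba' goto a→8  ←P1
  8='baa' goto c→9
  9='baac' goto b→10
  10='baacb' goto c→11
  11='baacbc' goto ·  ←P2
  12='ca' goto c→13
  13='cac' goto c→14
  14='cacc' goto c→15
  15='caccc' goto ·  ←P3
  16='bb' goto a→17
  17='bba' goto ·  ←P4
  18='a' goto c→19
  19='ac' goto c→20
  20='acc' goto c→21
  21='accc' goto ·  ←P5

Failure links (BFS by depth):
  n1('c'): parent n0 fail=0; on 'c' 0 → fail=0;  out ∅∪∅=∅
  n6('b'): parent n0 fail=0; on 'b' 0 → fail=0;  out ∅∪∅=∅
  n18('a'): parent n0 fail=0; on 'a' 0 → fail=0;  out ∅∪∅=∅
  n2('cb'): parent n1 fail=0; on 'b' 0 → fail=6;  out ∅∪∅=∅
  n7('ba'): parent n6 fail=0; on 'a' 0 → fail=18;  out {1}∪∅={1}
  n12('ca'): parent n1 fail=0; on 'a' 0 → fail=18;  out ∅∪∅=∅
  n16('bb'): parent n6 fail=0; on 'b' 0 → fail=6;  out ∅∪∅=∅
  n19('ac'): parent n18 fail=0; on 'c' 0 → fail=1;  out ∅∪∅=∅
  n3('cbb'): parent n2 fail=6; on 'b' 6 → fail=16;  out ∅∪∅=∅
  n8('baa'): parent n7 fail=18; on 'a' 18→0 → fail=18;  out ∅∪∅=∅
  n13('cac'): parent n12 fail=18; on 'c' 18 → fail=19;  out ∅∪∅=∅
  n17('bba'): parent n16 fail=6; on 'a' 6 → fail=7;  out {4}∪{1}={1,4}
  n20('acc'): parent n19 fail=1; on 'c' 1→0 → fail=1;  out ∅∪∅=∅
  n4('cbbc'): parent n3 fail=16; on 'c' 16→6→0 → fail=1;  out ∅∪∅=∅
  n9('baac'): parent n8 fail=18; on 'c' 18 → fail=19;  out ∅∪∅=∅
  n14('cacc'): parent n13 fail=19; on 'c' 19 → fail=20;  out ∅∪∅=∅
  n21('accc'): parent n20 fail=1; on 'c' 1→0 → fail=1;  out {5}∪∅={5}
  n5('cbbcb'): parent n4 fail=1; on 'b' 1 → fail=2;  out {0}∪∅={0}
  n10('baacb'): parent n9 fail=19; on 'b' 19→1 → fail=2;  out ∅∪∅=∅
  n15('caccc'): parent n14 fail=20; on 'c' 20 → fail=21;  out {3}∪{5}={3,5}
  n11('baacbc'): parent n10 fail=2; on 'c' 2→6→0 → fail=1;  out {2}∪∅={2}

Run:
pos 0 'b': at 6
pos 1 'c': at 1 (fail-walked)
pos 2 'a': at 12
pos 3 'c': at 13
pos 4 'c': at 14
pos 5 'c': at 15  ** P3@[1:5],P5@[2:5]
pos 6 'c': at 1 (fail-walked)
pos 7 'b': at 2
pos 8 'a': at 7 (fail-walked)  ** P1@[7:8]
pos 9 'c': at 19 (fail-walked)
pos 10 'c': at 20
pos 11 'c': at 21  ** P5@[8:11]
pos 12 'b': at 2 (fail-walked)
pos 13 'a': at 7 (fail-walked)  ** P1@[12:13]
pos 14 'c': at 19 (fail-walked)
pos 15 'b': at 2 (fail-walked)
pos 16 'b': at 3
pos 17 'c': at 4
pos 18 'b': at 5  ** P0@[14:18]
pos 19 'b': at 3 (fail-walked)
pos 20 'a': at 17 (fail-walked)  ** P1@[19:20],P4@[18:20]
pos 21 'a': at 8 (fail-walked)

Matches: [[5,3],[5,5],[8,1],[11,5],[13,1],[18,0],[20,1],[20,4]]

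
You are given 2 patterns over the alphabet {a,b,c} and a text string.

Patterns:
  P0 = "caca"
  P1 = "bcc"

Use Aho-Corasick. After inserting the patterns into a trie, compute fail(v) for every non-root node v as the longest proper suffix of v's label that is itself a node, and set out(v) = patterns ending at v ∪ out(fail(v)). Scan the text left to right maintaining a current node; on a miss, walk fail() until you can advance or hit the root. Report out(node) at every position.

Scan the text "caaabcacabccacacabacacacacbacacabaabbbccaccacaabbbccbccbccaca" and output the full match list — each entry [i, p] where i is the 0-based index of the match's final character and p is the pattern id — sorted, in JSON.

Build:
Trie (insert patterns):
  n0 'ε': b→5 c→1
  n1 'c': a→2
  n2 'ca': c→3
  n3 'cac': a→4
  n4 'caca': ·  ←P0
  n5 'b': c→6
  n6 'bc': c→7
  n7 'bcc': ·  ←P1

Failure links (BFS by depth):
  n1('c'): parent n0 fail=0; on 'c' 0 → fail=0;  out ∅∪∅=∅
  n5('b'): parent n0 fail=0; on 'b' 0 → fail=0;  out ∅∪∅=∅
  n2('ca'): parent n1 fail=0; on 'a' 0 → fail=0;  out ∅∪∅=∅
  n6('bc'): parent n5 fail=0; on 'c' 0 → fail=1;  out ∅∪∅=∅
  n3('cac'): parent n2 fail=0; on 'c' 0 → fail=1;  out ∅∪∅=∅
  n7('bcc'): parent n6 fail=1; on 'c' 1→0 → fail=1;  out {1}∪∅={1}
  n4('caca'): parent n3 fail=1; on 'a' 1 → fail=2;  out {0}∪∅={0}

Text stream:
i=0 'c': node 0→1
i=1 'a': node 1→2
i=2 'a': node 2→0 ·f
i=3 'a': node 0→0
i=4 'b': node 0→5
i=5 'c': node 5→6
i=6 'a': node 6→2 ·f
i=7 'c': node 2→3
i=8 'a': node 3→4  ** P0@[5:8]
i=9 'b': node 4→5 ·f
i=10 'c': node 5→6
i=11 'c': node 6→7  ** P1@[9:11]
i=12 'a': node 7→2 ·f
i=13 'c': node 2→3
i=14 'a': node 3→4  ** P0@[11:14]
i=15 'c': node 4→3 ·f
i=16 'a': node 3→4  ** P0@[13:16]
i=17 'b': node 4→5 ·f
i=18 'a': node 5→0 ·f
i=19 'c': node 0→1
i=20 'a': node 1→2
i=21 'c': node 2→3
i=22 'a': node 3→4  ** P0@[19:22]
i=23 'c': node 4→3 ·f
i=24 'a': node 3→4  ** P0@[21:24]
i=25 'c': node 4→3 ·f
i=26 'b': node 3→5 ·f
i=27 'a': node 5→0 ·f
i=28 'c': node 0→1
i=29 'a': node 1→2
i=30 'c': node 2→3
i=31 'a': node 3→4  ** P0@[28:31]
i=32 'b': node 4→5 ·f
i=33 'a': node 5→0 ·f
i=34 'a': node 0→0
i=35 'b': node 0→5
i=36 'b': node 5→5 ·f
i=37 'b': node 5→5 ·f
i=38 'c': node 5→6
i=39 'c': node 6→7  ** P1@[37:39]
i=40 'a': node 7→2 ·f
i=41 'c': node 2→3
i=42 'c': node 3→1 ·f
i=43 'a': node 1→2
i=44 'c': node 2→3
i=45 'a': node 3→4  ** P0@[42:45]
i=46 'a': node 4→0 ·f
i=47 'b': node 0→5
i=48 'b': node 5→5 ·f
i=49 'b': node 5→5 ·f
i=50 'c': node 5→6
i=51 'c': node 6→7  ** P1@[49:51]
i=52 'b': node 7→5 ·f
i=53 'c': node 5→6
i=54 'c': node 6→7  ** P1@[52:54]
i=55 'b': node 7→5 ·f
i=56 'c': node 5→6
i=57 'c': node 6→7  ** P1@[55:57]
i=58 'a': node 7→2 ·f
i=59 'c': node 2→3
i=60 'a': node 3→4  ** P0@[57:60]

All matches (sorted): [[8,0],[11,1],[14,0],[16,0],[22,0],[24,0],[31,0],[39,1],[45,0],[51,1],[54,1],[57,1],[60,0]]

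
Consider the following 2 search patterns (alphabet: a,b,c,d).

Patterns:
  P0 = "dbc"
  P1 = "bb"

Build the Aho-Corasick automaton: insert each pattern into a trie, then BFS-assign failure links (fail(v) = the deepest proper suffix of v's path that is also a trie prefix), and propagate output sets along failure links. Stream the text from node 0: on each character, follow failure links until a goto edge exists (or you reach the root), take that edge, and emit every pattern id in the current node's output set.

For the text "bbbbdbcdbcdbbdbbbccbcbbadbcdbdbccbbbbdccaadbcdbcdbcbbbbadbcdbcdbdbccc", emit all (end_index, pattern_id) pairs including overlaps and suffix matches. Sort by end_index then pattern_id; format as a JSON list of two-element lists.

Construct AC machine:
Trie nodes:
  0='ε' goto b→4 d→1
  1='d' goto b→2
  2='db' goto c→3
  3='dbc' goto ·  [P0 ends]
  4='b' goto b→5
  5='bb' goto ·  [P1 ends]

BFS fail/out derivation:
  n1('d'): parent n0 fail=0; on 'd' 0 → fail=0;  out ∅∪∅=∅
  n4('b'): parent n0 fail=0; on 'b' 0 → fail=0;  out ∅∪∅=∅
  n2('db'): parent n1 fail=0; on 'b' 0 → fail=4;  out ∅∪∅=∅
  n5('bb'): parent n4 fail=0; on 'b' 0 → fail=4;  out {1}∪∅={1}
  n3('dbc'): parent n2 fail=4; on 'c' 4→0 → fail=0;  out {0}∪∅={0}

Scan:
pos 0 'b': at 4
pos 1 'b': at 5  emit P1@[0:1]
pos 2 'b': at 5 (fail-walked)  emit P1@[1:2]
pos 3 'b': at 5 (fail-walked)  emit P1@[2:3]
pos 4 'd': at 1 (fail-walked)
pos 5 'b': at 2
pos 6 'c': at 3  emit P0@[4:6]
pos 7 'd': at 1 (fail-walked)
pos 8 'b': at 2
pos 9 'c': at 3  emit P0@[7:9]
pos 10 'd': at 1 (fail-walked)
pos 11 'b': at 2
pos 12 'b': at 5 (fail-walked)  emit P1@[11:12]
pos 13 'd': at 1 (fail-walked)
pos 14 'b': at 2
pos 15 'b': at 5 (fail-walked)  emit P1@[14:15]
pos 16 'b': at 5 (fail-walked)  emit P1@[15:16]
pos 17 'c': at 0 (fail-walked)
pos 18 'c': at 0
pos 19 'b': at 4
pos 20 'c': at 0 (fail-walked)
pos 21 'b': at 4
pos 22 'b': at 5  emit P1@[21:22]
pos 23 'a': at 0 (fail-walked)
pos 24 'd': at 1
pos 25 'b': at 2
pos 26 'c': at 3  emit P0@[24:26]
pos 27 'd': at 1 (fail-walked)
pos 28 'b': at 2
pos 29 'd': at 1 (fail-walked)
pos 30 'b': at 2
pos 31 'c': at 3  emit P0@[29:31]
pos 32 'c': at 0 (fail-walked)
pos 33 'b': at 4
pos 34 'b': at 5  emit P1@[33:34]
pos 35 'b': at 5 (fail-walked)  emit P1@[34:35]
pos 36 'b': at 5 (fail-walked)  emit P1@[35:36]
pos 37 'd': at 1 (fail-walked)
pos 38 'c': at 0 (fail-walked)
pos 39 'c': at 0
pos 40 'a': at 0
pos 41 'a': at 0
pos 42 'd': at 1
pos 43 'b': at 2
pos 44 'c': at 3  emit P0@[42:44]
pos 45 'd': at 1 (fail-walked)
pos 46 'b': at 2
pos 47 'c': at 3  emit P0@[45:47]
pos 48 'd': at 1 (fail-walked)
pos 49 'b': at 2
pos 50 'c': at 3  emit P0@[48:50]
pos 51 'b': at 4 (fail-walked)
pos 52 'b': at 5  emit P1@[51:52]
pos 53 'b': at 5 (fail-walked)  emit P1@[52:53]
pos 54 'b': at 5 (fail-walked)  emit P1@[53:54]
pos 55 'a': at 0 (fail-walked)
pos 56 'd': at 1
pos 57 'b': at 2
pos 58 'c': at 3  emit P0@[56:58]
pos 59 'd': at 1 (fail-walked)
pos 60 'b': at 2
pos 61 'c': at 3  emit P0@[59:61]
pos 62 'd': at 1 (fail-walked)
pos 63 'b': at 2
pos 64 'd': at 1 (fail-walked)
pos 65 'b': at 2
pos 66 'c': at 3  emit P0@[64:66]
pos 67 'c': at 0 (fail-walked)
pos 68 'c': at 0

Result: [[1,1],[2,1],[3,1],[6,0],[9,0],[12,1],[15,1],[16,1],[22,1],[26,0],[31,0],[34,1],[35,1],[36,1],[44,0],[47,0],[50,0],[52,1],[53,1],[54,1],[58,0],[61,0],[66,0]]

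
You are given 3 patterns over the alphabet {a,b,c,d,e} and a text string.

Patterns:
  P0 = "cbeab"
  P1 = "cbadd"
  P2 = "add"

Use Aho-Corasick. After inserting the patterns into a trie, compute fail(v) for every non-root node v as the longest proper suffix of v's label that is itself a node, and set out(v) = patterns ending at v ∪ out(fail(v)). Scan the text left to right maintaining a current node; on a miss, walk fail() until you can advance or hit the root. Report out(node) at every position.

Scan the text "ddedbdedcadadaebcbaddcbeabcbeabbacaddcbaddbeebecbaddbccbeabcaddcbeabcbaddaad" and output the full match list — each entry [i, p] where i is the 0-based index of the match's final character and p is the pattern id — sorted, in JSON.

Construct AC machine:
Trie (insert patterns):
  0='ε' goto a→9 c→1
  1='c' goto b→2
  2='cb' goto a→6 e→3
  3='cbe' goto a→4
  4='cbea' goto b→5
  5='cbeab' goto ·  [P0 ends]
  6='cba' goto d→7
  7='cbad' goto d→8
  8='cbadd' goto ·  [P1 ends]
  9='a' goto d→10
  10='ad' goto d→11
  11='add' goto ·  [P2 ends]

Failure links (BFS by depth):
  n1('c'): parent n0 fail=0; on 'c' 0 → fail=0;  out ∅∪∅=∅
  n9('a'): parent n0 fail=0; on 'a' 0 → fail=0;  out ∅∪∅=∅
  n2('cb'): parent n1 fail=0; on 'b' 0 → fail=0;  out ∅∪∅=∅
  n10('ad'): parent n9 fail=0; on 'd' 0 → fail=0;  out ∅∪∅=∅
  n3('cbe'): parent n2 fail=0; on 'e' 0 → fail=0;  out ∅∪∅=∅
  n6('cba'): parent n2 fail=0; on 'a' 0 → fail=9;  out ∅∪∅=∅
  n11('add'): parent n10 fail=0; on 'd' 0 → fail=0;  out {2}∪∅={2}
  n4('cbea'): parent n3 fail=0; on 'a' 0 → fail=9;  out ∅∪∅=∅
  n7('cbad'): parent n6 fail=9; on 'd' 9 → fail=10;  out ∅∪∅=∅
  n5('cbeab'): parent n4 fail=9; on 'b' 9→0 → fail=0;  out {0}∪∅={0}
  n8('cbadd'): parent n7 fail=10; on 'd' 10 → fail=11;  out {1}∪{2}={1,2}

Scan:
pos 0 'd': at 0
pos 1 'd': at 0
pos 2 'e': at 0
pos 3 'd': at 0
pos 4 'b': at 0
pos 5 'd': at 0
pos 6 'e': at 0
pos 7 'd': at 0
pos 8 'c': at 1
pos 9 'a': at 9 (via fail)
pos 10 'd': at 10
pos 11 'a': at 9 (via fail)
pos 12 'd': at 10
pos 13 'a': at 9 (via fail)
pos 14 'e': at 0 (via fail)
pos 15 'b': at 0
pos 16 'c': at 1
pos 17 'b': at 2
pos 18 'a': at 6
pos 19 'd': at 7
pos 20 'd': at 8  emit P1@[16:20],P2@[18:20]
pos 21 'c': at 1 (via fail)
pos 22 'b': at 2
pos 23 'e': at 3
pos 24 'a': at 4
pos 25 'b': at 5  emit P0@[21:25]
pos 26 'c': at 1 (via fail)
pos 27 'b': at 2
pos 28 'e': at 3
pos 29 'a': at 4
pos 30 'b': at 5  emit P0@[26:30]
pos 31 'b': at 0 (via fail)
pos 32 'a': at 9
pos 33 'c': at 1 (via fail)
pos 34 'a': at 9 (via fail)
pos 35 'd': at 10
pos 36 'd': at 11  emit P2@[34:36]
pos 37 'c': at 1 (via fail)
pos 38 'b': at 2
pos 39 'a': at 6
pos 40 'd': at 7
pos 41 'd': at 8  emit P1@[37:41],P2@[39:41]
pos 42 'b': at 0 (via fail)
pos 43 'e': at 0
pos 44 'e': at 0
pos 45 'b': at 0
pos 46 'e': at 0
pos 47 'c': at 1
pos 48 'b': at 2
pos 49 'a': at 6
pos 50 'd': at 7
pos 51 'd': at 8  emit P1@[47:51],P2@[49:51]
pos 52 'b': at 0 (via fail)
pos 53 'c': at 1
pos 54 'c': at 1 (via fail)
pos 55 'b': at 2
pos 56 'e': at 3
pos 57 'a': at 4
pos 58 'b': at 5  emit P0@[54:58]
pos 59 'c': at 1 (via fail)
pos 60 'a': at 9 (via fail)
pos 61 'd': at 10
pos 62 'd': at 11  emit P2@[60:62]
pos 63 'c': at 1 (via fail)
pos 64 'b': at 2
pos 65 'e': at 3
pos 66 'a': at 4
pos 67 'b': at 5  emit P0@[63:67]
pos 68 'c': at 1 (via fail)
pos 69 'b': at 2
pos 70 'a': at 6
pos 71 'd': at 7
pos 72 'd': at 8  emit P1@[68:72],P2@[70:72]
pos 73 'a': at 9 (via fail)
pos 74 'a': at 9 (via fail)
pos 75 'd': at 10

Matches: [[20,1],[20,2],[25,0],[30,0],[36,2],[41,1],[41,2],[51,1],[51,2],[58,0],[62,2],[67,0],[72,1],[72,2]]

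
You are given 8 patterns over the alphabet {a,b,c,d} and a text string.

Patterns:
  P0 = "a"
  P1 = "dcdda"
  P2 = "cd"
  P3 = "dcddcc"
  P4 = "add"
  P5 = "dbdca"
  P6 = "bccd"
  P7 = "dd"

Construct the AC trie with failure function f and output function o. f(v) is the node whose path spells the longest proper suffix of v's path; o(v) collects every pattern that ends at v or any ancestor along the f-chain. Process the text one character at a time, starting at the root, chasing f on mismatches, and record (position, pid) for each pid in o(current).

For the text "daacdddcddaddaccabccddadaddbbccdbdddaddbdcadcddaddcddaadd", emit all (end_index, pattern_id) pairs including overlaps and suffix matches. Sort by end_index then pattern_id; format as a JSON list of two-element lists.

Construct AC machine:
Trie nodes:
  0='ε' goto a→1 b→17 c→7 d→2
  1='a' goto d→11  [P0 ends]
  2='d' goto b→13 c→3 d→21
  3='dc' goto d→4
  4='dcd' goto d→5
  5='dcdd' goto a→6 c→9
  6='dcdda' goto ·  [P1 ends]
  7='c' goto d→8
  8='cd' goto ·  [P2 ends]
  9='dcddc' goto c→10
  10='dcddcc' goto ·  [P3 ends]
  11='ad' goto d→12
  12='add' goto ·  [P4 ends]
  13='db' goto d→14
  14='dbd' goto c→15
  15='dbdc' goto a→16
  16='dbdca' goto ·  [P5 ends]
  17='b' goto c→18
  18='bc' goto c→19
  19='bcc' goto d→20
  20='bccd' goto ·  [P6 ends]
  21='dd' goto ·  [P7 ends]

BFS fail/out derivation:
  fail(1) 'a': from fail(0)=0 chase 'a': 0 ⇒ 0;  out={0}∪out(0)={0}
  fail(2) 'd': from fail(0)=0 chase 'd': 0 ⇒ 0;  out=∅∪out(0)=∅
  fail(7) 'c': from fail(0)=0 chase 'c': 0 ⇒ 0;  out=∅∪out(0)=∅
  fail(17) 'b': from fail(0)=0 chase 'b': 0 ⇒ 0;  out=∅∪out(0)=∅
  fail(3) 'dc': from fail(2)=0 chase 'c': 0 ⇒ 7;  out=∅∪out(7)=∅
  fail(8) 'cd': from fail(7)=0 chase 'd': 0 ⇒ 2;  out={2}∪out(2)={2}
  fail(11) 'ad': from fail(1)=0 chase 'd': 0 ⇒ 2;  out=∅∪out(2)=∅
  fail(13) 'db': from fail(2)=0 chase 'b': 0 ⇒ 17;  out=∅∪out(17)=∅
  fail(18) 'bc': from fail(17)=0 chase 'c': 0 ⇒ 7;  out=∅∪out(7)=∅
  fail(21) 'dd': from fail(2)=0 chase 'd': 0 ⇒ 2;  out={7}∪out(2)={7}
  fail(4) 'dcd': from fail(3)=7 chase 'd': 7 ⇒ 8;  out=∅∪out(8)={2}
  fail(12) 'add': from fail(11)=2 chase 'd': 2 ⇒ 21;  out={4}∪out(21)={4,7}
  fail(14) 'dbd': from fail(13)=17 chase 'd': 17→0 ⇒ 2;  out=∅∪out(2)=∅
  fail(19) 'bcc': from fail(18)=7 chase 'c': 7→0 ⇒ 7;  out=∅∪out(7)=∅
  fail(5) 'dcdd': from fail(4)=8 chase 'd': 8→2 ⇒ 21;  out=∅∪out(21)={7}
  fail(15) 'dbdc': from fail(14)=2 chase 'c': 2 ⇒ 3;  out=∅∪out(3)=∅
  fail(20) 'bccd': from fail(19)=7 chase 'd': 7 ⇒ 8;  out={6}∪out(8)={2,6}
  fail(6) 'dcdda': from fail(5)=21 chase 'a': 21→2→0 ⇒ 1;  out={1}∪out(1)={0,1}
  fail(9) 'dcddc': from fail(5)=21 chase 'c': 21→2 ⇒ 3;  out=∅∪out(3)=∅
  fail(16) 'dbdca': from fail(15)=3 chase 'a': 3→7→0 ⇒ 1;  out={5}∪out(1)={0,5}
  fail(10) 'dcddcc': from fail(9)=3 chase 'c': 3→7→0 ⇒ 7;  out={3}∪out(7)={3}

Scan:
i=0 'd': node 0→2
i=1 'a': node 2→1 (fail-walked)  ** P0@[1:1]
i=2 'a': node 1→1 (fail-walked)  ** P0@[2:2]
i=3 'c': node 1→7 (fail-walked)
i=4 'd': node 7→8  ** P2@[3:4]
i=5 'd': node 8→21 (fail-walked)  ** P7@[4:5]
i=6 'd': node 21→21 (fail-walked)  ** P7@[5:6]
i=7 'c': node 21→3 (fail-walked)
i=8 'd': node 3→4  ** P2@[7:8]
i=9 'd': node 4→5  ** P7@[8:9]
i=10 'a': node 5→6  ** P0@[10:10],P1@[6:10]
i=11 'd': node 6→11 (fail-walked)
i=12 'd': node 11→12  ** P4@[10:12],P7@[11:12]
i=13 'a': node 12→1 (fail-walked)  ** P0@[13:13]
i=14 'c': node 1→7 (fail-walked)
i=15 'c': node 7→7 (fail-walked)
i=16 'a': node 7→1 (fail-walked)  ** P0@[16:16]
i=17 'b': node 1→17 (fail-walked)
i=18 'c': node 17→18
i=19 'c': node 18→19
i=20 'd': node 19→20  ** P2@[19:20],P6@[17:20]
i=21 'd': node 20→21 (fail-walked)  ** P7@[20:21]
i=22 'a': node 21→1 (fail-walked)  ** P0@[22:22]
i=23 'd': node 1→11
i=24 'a': node 11→1 (fail-walked)  ** P0@[24:24]
i=25 'd': node 1→11
i=26 'd': node 11→12  ** P4@[24:26],P7@[25:26]
i=27 'b': node 12→13 (fail-walked)
i=28 'b': node 13→17 (fail-walked)
i=29 'c': node 17→18
i=30 'c': node 18→19
i=31 'd': node 19→20  ** P2@[30:31],P6@[28:31]
i=32 'b': node 20→13 (fail-walked)
i=33 'd': node 13→14
i=34 'd': node 14→21 (fail-walked)  ** P7@[33:34]
i=35 'd': node 21→21 (fail-walked)  ** P7@[34:35]
i=36 'a': node 21→1 (fail-walked)  ** P0@[36:36]
i=37 'd': node 1→11
i=38 'd': node 11→12  ** P4@[36:38],P7@[37:38]
i=39 'b': node 12→13 (fail-walked)
i=40 'd': node 13→14
i=41 'c': node 14→15
i=42 'a': node 15→16  ** P0@[42:42],P5@[38:42]
i=43 'd': node 16→11 (fail-walked)
i=44 'c': node 11→3 (fail-walked)
i=45 'd': node 3→4  ** P2@[44:45]
i=46 'd': node 4→5  ** P7@[45:46]
i=47 'a': node 5→6  ** P0@[47:47],P1@[43:47]
i=48 'd': node 6→11 (fail-walked)
i=49 'd': node 11→12  ** P4@[47:49],P7@[48:49]
i=50 'c': node 12→3 (fail-walked)
i=51 'd': node 3→4  ** P2@[50:51]
i=52 'd': node 4→5  ** P7@[51:52]
i=53 'a': node 5→6  ** P0@[53:53],P1@[49:53]
i=54 'a': node 6→1 (fail-walked)  ** P0@[54:54]
i=55 'd': node 1→11
i=56 'd': node 11→12  ** P4@[54:56],P7@[55:56]

Result: [[1,0],[2,0],[4,2],[5,7],[6,7],[8,2],[9,7],[10,0],[10,1],[12,4],[12,7],[13,0],[16,0],[20,2],[20,6],[21,7],[22,0],[24,0],[26,4],[26,7],[31,2],[31,6],[34,7],[35,7],[36,0],[38,4],[38,7],[42,0],[42,5],[45,2],[46,7],[47,0],[47,1],[49,4],[49,7],[51,2],[52,7],[53,0],[53,1],[54,0],[56,4],[56,7]]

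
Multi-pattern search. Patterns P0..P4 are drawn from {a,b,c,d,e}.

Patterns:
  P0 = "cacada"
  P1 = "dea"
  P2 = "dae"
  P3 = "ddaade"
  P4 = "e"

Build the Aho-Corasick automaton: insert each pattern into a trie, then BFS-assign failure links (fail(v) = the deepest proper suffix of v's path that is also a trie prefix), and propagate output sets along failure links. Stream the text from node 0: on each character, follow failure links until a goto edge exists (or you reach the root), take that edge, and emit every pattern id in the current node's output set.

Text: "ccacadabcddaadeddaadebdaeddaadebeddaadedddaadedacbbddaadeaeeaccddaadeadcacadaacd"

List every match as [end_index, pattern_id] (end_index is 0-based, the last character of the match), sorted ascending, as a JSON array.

Build automaton:
Trie nodes:
  0='ε' goto c→1 d→7 e→17
  1='c' goto a→2
  2='ca' goto c→3
  3='cac' goto a→4
  4='caca' goto d→5
  5='cacad' goto a→6
  6='cacada' goto ·  ←P0
  7='d' goto a→10 d→12 e→8
  8='de' goto a→9
  9='dea' goto ·  ←P1
  10='da' goto e→11
  11='dae' goto ·  ←P2
  12='dd' goto a→13
  13='dda' goto a→14
  14='ddaa' goto d→15
  15='ddaad' goto e→16
  16='ddaade' goto ·  ←P3
  17='e' goto ·  ←P4

Failure links (BFS by depth):
  fail(1) 'c': from fail(0)=0 chase 'c': 0 ⇒ 0;  out=∅∪out(0)=∅
  fail(7) 'd': from fail(0)=0 chase 'd': 0 ⇒ 0;  out=∅∪out(0)=∅
  fail(17) 'e': from fail(0)=0 chase 'e': 0 ⇒ 0;  out={4}∪out(0)={4}
  fail(2) 'ca': from fail(1)=0 chase 'a': 0 ⇒ 0;  out=∅∪out(0)=∅
  fail(8) 'de': from fail(7)=0 chase 'e': 0 ⇒ 17;  out=∅∪out(17)={4}
  fail(10) 'da': from fail(7)=0 chase 'a': 0 ⇒ 0;  out=∅∪out(0)=∅
  fail(12) 'dd': from fail(7)=0 chase 'd': 0 ⇒ 7;  out=∅∪out(7)=∅
  fail(3) 'cac': from fail(2)=0 chase 'c': 0 ⇒ 1;  out=∅∪out(1)=∅
  fail(9) 'dea': from fail(8)=17 chase 'a': 17→0 ⇒ 0;  out={1}∪out(0)={1}
  fail(11) 'dae': from fail(10)=0 chase 'e': 0 ⇒ 17;  out={2}∪out(17)={2,4}
  fail(13) 'dda': from fail(12)=7 chase 'a': 7 ⇒ 10;  out=∅∪out(10)=∅
  fail(4) 'caca': from fail(3)=1 chase 'a': 1 ⇒ 2;  out=∅∪out(2)=∅
  fail(14) 'ddaa': from fail(13)=10 chase 'a': 10→0 ⇒ 0;  out=∅∪out(0)=∅
  fail(5) 'cacad': from fail(4)=2 chase 'd': 2→0 ⇒ 7;  out=∅∪out(7)=∅
  fail(15) 'ddaad': from fail(14)=0 chase 'd': 0 ⇒ 7;  out=∅∪out(7)=∅
  fail(6) 'cacada': from fail(5)=7 chase 'a': 7 ⇒ 10;  out={0}∪out(10)={0}
  fail(16) 'ddaade': from fail(15)=7 chase 'e': 7 ⇒ 8;  out={3}∪out(8)={3,4}

Scan:
i=0 'c': node 0→1
i=1 'c': node 1→1 ·f
i=2 'a': node 1→2
i=3 'c': node 2→3
i=4 'a': node 3→4
i=5 'd': node 4→5
i=6 'a': node 5→6  emit P0@[1:6]
i=7 'b': node 6→0 ·f
i=8 'c': node 0→1
i=9 'd': node 1→7 ·f
i=10 'd': node 7→12
i=11 'a': node 12→13
i=12 'a': node 13→14
i=13 'd': node 14→15
i=14 'e': node 15→16  emit P3@[9:14],P4@[14:14]
i=15 'd': node 16→7 ·f
i=16 'd': node 7→12
i=17 'a': node 12→13
i=18 'a': node 13→14
i=19 'd': node 14→15
i=20 'e': node 15→16  emit P3@[15:20],P4@[20:20]
i=21 'b': node 16→0 ·f
i=22 'd': node 0→7
i=23 'a': node 7→10
i=24 'e': node 10→11  emit P2@[22:24],P4@[24:24]
i=25 'd': node 11→7 ·f
i=26 'd': node 7→12
i=27 'a': node 12→13
i=28 'a': node 13→14
i=29 'd': node 14→15
i=30 'e': node 15→16  emit P3@[25:30],P4@[30:30]
i=31 'b': node 16→0 ·f
i=32 'e': node 0→17  emit P4@[32:32]
i=33 'd': node 17→7 ·f
i=34 'd': node 7→12
i=35 'a': node 12→13
i=36 'a': node 13→14
i=37 'd': node 14→15
i=38 'e': node 15→16  emit P3@[33:38],P4@[38:38]
i=39 'd': node 16→7 ·f
i=40 'd': node 7→12
i=41 'd': node 12→12 ·f
i=42 'a': node 12→13
i=43 'a': node 13→14
i=44 'd': node 14→15
i=45 'e': node 15→16  emit P3@[40:45],P4@[45:45]
i=46 'd': node 16→7 ·f
i=47 'a': node 7→10
i=48 'c': node 10→1 ·f
i=49 'b': node 1→0 ·f
i=50 'b': node 0→0
i=51 'd': node 0→7
i=52 'd': node 7→12
i=53 'a': node 12→13
i=54 'a': node 13→14
i=55 'd': node 14→15
i=56 'e': node 15→16  emit P3@[51:56],P4@[56:56]
i=57 'a': node 16→9 ·f  emit P1@[55:57]
i=58 'e': node 9→17 ·f  emit P4@[58:58]
i=59 'e': node 17→17 ·f  emit P4@[59:59]
i=60 'a': node 17→0 ·f
i=61 'c': node 0→1
i=62 'c': node 1→1 ·f
i=63 'd': node 1→7 ·f
i=64 'd': node 7→12
i=65 'a': node 12→13
i=66 'a': node 13→14
i=67 'd': node 14→15
i=68 'e': node 15→16  emit P3@[63:68],P4@[68:68]
i=69 'a': node 16→9 ·f  emit P1@[67:69]
i=70 'd': node 9→7 ·f
i=71 'c': node 7→1 ·f
i=72 'a': node 1→2
i=73 'c': node 2→3
i=74 'a': node 3→4
i=75 'd': node 4→5
i=76 'a': node 5→6  emit P0@[71:76]
i=77 'a': node 6→0 ·f
i=78 'c': node 0→1
i=79 'd': node 1→7 ·f

All matches (sorted): [[6,0],[14,3],[14,4],[20,3],[20,4],[24,2],[24,4],[30,3],[30,4],[32,4],[38,3],[38,4],[45,3],[45,4],[56,3],[56,4],[57,1],[58,4],[59,4],[68,3],[68,4],[69,1],[76,0]]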